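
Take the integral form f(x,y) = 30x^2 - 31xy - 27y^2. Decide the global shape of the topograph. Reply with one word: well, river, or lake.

D = b²−4ac = (-31)² − 4·30·(-27) = 4201
D > 0 non-square ⇒ indefinite ⇒ periodic river

river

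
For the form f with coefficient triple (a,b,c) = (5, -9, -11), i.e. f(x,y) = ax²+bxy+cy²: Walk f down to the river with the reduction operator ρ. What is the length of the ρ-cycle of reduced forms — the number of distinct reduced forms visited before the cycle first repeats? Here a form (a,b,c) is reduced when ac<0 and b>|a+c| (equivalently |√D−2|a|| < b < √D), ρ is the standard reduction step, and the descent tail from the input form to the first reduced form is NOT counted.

D = 301, ⌊√D⌋ = 17
descent: ρ → (-11,9,5)  [lands on river]
river: ρ → (5,11,-9)
river: ρ → (-9,7,7)
river: ρ → (7,7,-9)
river: ρ → (-9,11,5)
river: ρ → (5,9,-11)
river: ρ → (-11,13,3)
river: ρ → (3,17,-1)
river: ρ → (-1,17,3)
river: ρ → (3,13,-11)
ρ-cycle length = 10 (tail of 1 descent step not counted)

10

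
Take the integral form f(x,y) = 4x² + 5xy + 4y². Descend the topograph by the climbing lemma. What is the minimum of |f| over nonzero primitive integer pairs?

translate: b→-3 (≡5 mod 8), so (4,5,4)→(4,-3,3)
flip: (4,-3,3)→(3,3,4)
reduced (well bottom): (3,3,4) with a≤c, −a<b≤a
well minimum = a = 3

3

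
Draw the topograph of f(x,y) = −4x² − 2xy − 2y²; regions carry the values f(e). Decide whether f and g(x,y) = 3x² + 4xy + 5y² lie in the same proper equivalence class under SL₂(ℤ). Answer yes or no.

D₁ = -28, D₂ = -44
discriminants differ ⇒ not SL₂(ℤ)-equivalent

no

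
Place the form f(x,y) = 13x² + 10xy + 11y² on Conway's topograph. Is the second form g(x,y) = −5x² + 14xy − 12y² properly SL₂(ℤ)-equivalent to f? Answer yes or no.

D₁ = -472, D₂ = -44
discriminants differ ⇒ not SL₂(ℤ)-equivalent

no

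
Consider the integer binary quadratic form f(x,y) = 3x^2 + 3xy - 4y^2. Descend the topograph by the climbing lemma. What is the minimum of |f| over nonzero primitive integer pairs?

river: ρ → (-4,5,2)
river: ρ → (2,7,-1)
river: ρ → (-1,7,2)
river: ρ → (2,5,-4)
river: ρ → (-4,3,3)
river: ρ → (3,3,-4)
closes: descent 0, river 6
min |a| on river = 1

1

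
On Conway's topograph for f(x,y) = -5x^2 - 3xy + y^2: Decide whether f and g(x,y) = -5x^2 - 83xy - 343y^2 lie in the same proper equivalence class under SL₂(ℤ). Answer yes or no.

D₁ = 29, D₂ = 29
river cycle of f (length 2): (1, 5, -1), (-1, 5, 1)
river cycle of g (length 2): (1, 5, -1), (-1, 5, 1)
cycles coincide ⇒ equivalent

yes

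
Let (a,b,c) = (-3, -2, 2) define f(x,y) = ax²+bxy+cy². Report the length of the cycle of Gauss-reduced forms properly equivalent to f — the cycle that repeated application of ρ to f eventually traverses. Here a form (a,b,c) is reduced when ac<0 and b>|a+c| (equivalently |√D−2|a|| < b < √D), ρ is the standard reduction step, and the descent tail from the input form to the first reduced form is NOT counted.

D = 28, ⌊√D⌋ = 5
descent: ρ → (2,2,-3)  [lands on river]
river: ρ → (-3,4,1)
river: ρ → (1,4,-3)
river: ρ → (-3,2,2)
ρ-cycle length = 4 (tail of 1 descent step not counted)

4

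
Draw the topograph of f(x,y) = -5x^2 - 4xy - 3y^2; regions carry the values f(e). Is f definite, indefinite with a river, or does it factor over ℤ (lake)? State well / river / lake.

D = b²−4ac = (-4)² − 4·(-5)·(-3) = -44
D < 0 ⇒ definite ⇒ every region one sign ⇒ single well

well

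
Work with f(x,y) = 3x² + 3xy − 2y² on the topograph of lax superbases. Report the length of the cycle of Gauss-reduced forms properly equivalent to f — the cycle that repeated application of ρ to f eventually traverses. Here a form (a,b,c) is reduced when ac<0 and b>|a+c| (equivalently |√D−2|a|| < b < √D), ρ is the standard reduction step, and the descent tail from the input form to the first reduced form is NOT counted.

D = 33, ⌊√D⌋ = 5
river: ρ → (-2,5,1)
river: ρ → (1,5,-2)
river: ρ → (-2,3,3)
river: ρ → (3,3,-2)
ρ-cycle length = 4 (tail of 0 descent steps not counted)

4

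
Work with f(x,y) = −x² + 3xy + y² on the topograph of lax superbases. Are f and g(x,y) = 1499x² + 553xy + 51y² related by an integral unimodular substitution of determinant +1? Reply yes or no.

D₁ = 13, D₂ = 13
river cycle of f (length 2): (1, 3, -1), (-1, 3, 1)
river cycle of g (length 2): (1, 3, -1), (-1, 3, 1)
cycles coincide ⇒ equivalent

yes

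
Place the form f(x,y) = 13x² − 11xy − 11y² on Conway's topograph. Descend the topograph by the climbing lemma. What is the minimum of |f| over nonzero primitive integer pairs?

descent: ρ → (-11,11,13)  [lands on river]
river: ρ → (13,15,-9)
river: ρ → (-9,21,7)
river: ρ → (7,21,-9)
river: ρ → (-9,15,13)
river: ρ → (13,11,-11)
closes: descent 1, river 6
min |a| on river = 7

7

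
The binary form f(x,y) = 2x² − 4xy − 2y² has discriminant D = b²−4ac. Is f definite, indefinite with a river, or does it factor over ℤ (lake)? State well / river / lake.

D = b²−4ac = (-4)² − 4·2·(-2) = 32
D > 0 non-square ⇒ indefinite ⇒ periodic river

river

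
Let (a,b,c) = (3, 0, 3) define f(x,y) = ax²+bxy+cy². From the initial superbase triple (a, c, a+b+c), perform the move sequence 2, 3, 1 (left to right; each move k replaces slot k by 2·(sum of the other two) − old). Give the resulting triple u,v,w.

start (3,3,6) = (f(1,0),f(0,1),f(1,1))
replace slot 2: 2·(3+6) − 3 = 15 → (3,15,6)
replace slot 3: 2·(3+15) − 6 = 30 → (3,15,30)
replace slot 1: 2·(15+30) − 3 = 87 → (87,15,30)

87,15,30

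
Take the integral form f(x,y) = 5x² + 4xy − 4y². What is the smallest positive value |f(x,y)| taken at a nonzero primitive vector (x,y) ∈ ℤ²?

river: ρ → (-4,4,5)
river: ρ → (5,6,-3)
river: ρ → (-3,6,5)
river: ρ → (5,4,-4)
closes: descent 0, river 4
min |a| on river = 3

3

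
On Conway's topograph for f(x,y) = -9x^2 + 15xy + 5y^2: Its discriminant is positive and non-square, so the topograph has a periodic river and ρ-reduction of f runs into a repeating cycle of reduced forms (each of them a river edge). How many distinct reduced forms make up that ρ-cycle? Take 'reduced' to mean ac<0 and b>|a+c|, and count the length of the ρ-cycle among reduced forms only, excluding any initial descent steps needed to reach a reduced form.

D = 405, ⌊√D⌋ = 20
river: ρ → (5,15,-9)
river: ρ → (-9,3,11)
river: ρ → (11,19,-1)
river: ρ → (-1,19,11)
river: ρ → (11,3,-9)
river: ρ → (-9,15,5)
ρ-cycle length = 6 (tail of 0 descent steps not counted)

6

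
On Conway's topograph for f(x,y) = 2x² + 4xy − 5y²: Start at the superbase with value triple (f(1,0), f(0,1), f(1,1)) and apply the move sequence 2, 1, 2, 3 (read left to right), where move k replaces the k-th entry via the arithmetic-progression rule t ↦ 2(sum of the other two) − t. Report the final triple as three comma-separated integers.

start (2,-5,1) = (f(1,0),f(0,1),f(1,1))
replace slot 2: 2·(2+1) − (-5) = 11 → (2,11,1)
replace slot 1: 2·(11+1) − 2 = 22 → (22,11,1)
replace slot 2: 2·(22+1) − 11 = 35 → (22,35,1)
replace slot 3: 2·(22+35) − 1 = 113 → (22,35,113)

22,35,113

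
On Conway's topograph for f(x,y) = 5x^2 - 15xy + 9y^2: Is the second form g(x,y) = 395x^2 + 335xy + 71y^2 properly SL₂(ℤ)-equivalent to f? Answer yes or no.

D₁ = 45, D₂ = 45
river cycle of f (length 2): (-1, 5, 5), (5, 5, -1)
river cycle of g (length 2): (-1, 5, 5), (5, 5, -1)
cycles coincide ⇒ equivalent

yes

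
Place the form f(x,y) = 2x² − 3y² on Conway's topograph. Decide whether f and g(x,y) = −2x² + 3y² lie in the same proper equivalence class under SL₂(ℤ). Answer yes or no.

D₁ = 24, D₂ = 24
river cycle of f (length 2): (2, 4, -1), (-1, 4, 2)
river cycle of g (length 2): (-2, 4, 1), (1, 4, -2)
cycles differ ⇒ inequivalent

no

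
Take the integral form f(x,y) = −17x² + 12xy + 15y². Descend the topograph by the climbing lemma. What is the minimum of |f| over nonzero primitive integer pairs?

river: ρ → (15,18,-14)
river: ρ → (-14,10,19)
river: ρ → (19,28,-5)
river: ρ → (-5,32,7)
river: ρ → (7,24,-21)
river: ρ → (-21,18,10)
river: ρ → (10,22,-17)
river: ρ → (-17,12,15)
closes: descent 0, river 8
min |a| on river = 5

5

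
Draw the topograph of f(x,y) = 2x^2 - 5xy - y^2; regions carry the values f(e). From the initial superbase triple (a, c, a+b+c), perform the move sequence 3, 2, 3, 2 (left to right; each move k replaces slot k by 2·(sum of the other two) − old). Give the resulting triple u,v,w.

start (2,-1,-4) = (f(1,0),f(0,1),f(1,1))
replace slot 3: 2·(2+(-1)) − (-4) = 6 → (2,-1,6)
replace slot 2: 2·(2+6) − (-1) = 17 → (2,17,6)
replace slot 3: 2·(2+17) − 6 = 32 → (2,17,32)
replace slot 2: 2·(2+32) − 17 = 51 → (2,51,32)

2,51,32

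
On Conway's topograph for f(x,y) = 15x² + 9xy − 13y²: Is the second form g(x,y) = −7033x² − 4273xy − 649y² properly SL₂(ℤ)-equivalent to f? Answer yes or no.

D₁ = 861, D₂ = 861
river cycle of f (length 8): (-13, 17, 11), (11, 27, -3), (-3, 27, 11), (11, 17, -13), (-13, 9, 15), (15, 21, -7), (-7, 21, 15), (15, 9, -13)
river cycle of g (length 8): (-7, 21, 15), (15, 9, -13), (-13, 17, 11), (11, 27, -3), (-3, 27, 11), (11, 17, -13), (-13, 9, 15), (15, 21, -7)
cycles coincide ⇒ equivalent

yes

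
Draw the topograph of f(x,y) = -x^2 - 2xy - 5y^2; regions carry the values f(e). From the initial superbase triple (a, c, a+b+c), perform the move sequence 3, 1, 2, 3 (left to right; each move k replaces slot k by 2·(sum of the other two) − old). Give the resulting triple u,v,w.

start (-1,-5,-8) = (f(1,0),f(0,1),f(1,1))
replace slot 3: 2·((-1)+(-5)) − (-8) = -4 → (-1,-5,-4)
replace slot 1: 2·((-5)+(-4)) − (-1) = -17 → (-17,-5,-4)
replace slot 2: 2·((-17)+(-4)) − (-5) = -37 → (-17,-37,-4)
replace slot 3: 2·((-17)+(-37)) − (-4) = -104 → (-17,-37,-104)

-17,-37,-104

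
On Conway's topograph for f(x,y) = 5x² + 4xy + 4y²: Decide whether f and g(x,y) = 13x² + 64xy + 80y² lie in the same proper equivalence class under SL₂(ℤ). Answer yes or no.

D₁ = -64, D₂ = -64
f: flip: (5,4,4)→(4,-4,5)
f: translate: b→4 (≡-4 mod 8), so (4,-4,5)→(4,4,5)
f: reduced (well bottom): (4,4,5) with a≤c, −a<b≤a
g: translate: b→12 (≡64 mod 26), so (13,64,80)→(13,12,4)
g: flip: (13,12,4)→(4,-12,13)
g: translate: b→4 (≡-12 mod 8), so (4,-12,13)→(4,4,5)
g: reduced (well bottom): (4,4,5) with a≤c, −a<b≤a
reduced forms (4, 4, 5) vs (4, 4, 5) ⇒ equivalent

yes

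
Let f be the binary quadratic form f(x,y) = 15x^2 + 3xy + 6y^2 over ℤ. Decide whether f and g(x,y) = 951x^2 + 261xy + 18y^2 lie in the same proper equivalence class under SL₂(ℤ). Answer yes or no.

D₁ = -351, D₂ = -351
f: flip: (15,3,6)→(6,-3,15)
f: reduced (well bottom): (6,-3,15) with a≤c, −a<b≤a
g: flip: (951,261,18)→(18,-261,951)
g: translate: b→-9 (≡-261 mod 36), so (18,-261,951)→(18,-9,6)
g: flip: (18,-9,6)→(6,9,18)
g: translate: b→-3 (≡9 mod 12), so (6,9,18)→(6,-3,15)
g: reduced (well bottom): (6,-3,15) with a≤c, −a<b≤a
reduced forms (6, -3, 15) vs (6, -3, 15) ⇒ equivalent

yes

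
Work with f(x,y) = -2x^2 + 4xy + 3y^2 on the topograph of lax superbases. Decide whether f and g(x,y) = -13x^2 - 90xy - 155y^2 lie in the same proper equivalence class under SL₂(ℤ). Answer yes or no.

D₁ = 40, D₂ = 40
river cycle of f (length 6): (3, 2, -3), (-3, 4, 2), (2, 4, -3), (-3, 2, 3), (3, 4, -2), (-2, 4, 3)
river cycle of g (length 6): (-2, 4, 3), (3, 2, -3), (-3, 4, 2), (2, 4, -3), (-3, 2, 3), (3, 4, -2)
cycles coincide ⇒ equivalent

yes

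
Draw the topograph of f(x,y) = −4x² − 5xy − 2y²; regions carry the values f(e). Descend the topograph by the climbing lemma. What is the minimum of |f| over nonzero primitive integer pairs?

translate: b→-3 (≡5 mod 8), so (4,5,2)→(4,-3,1)
flip: (4,-3,1)→(1,3,4)
translate: b→1 (≡3 mod 2), so (1,3,4)→(1,1,2)
reduced (well bottom): (1,1,2) with a≤c, −a<b≤a
well minimum |f| = |-1| = 1 (negative-definite)

1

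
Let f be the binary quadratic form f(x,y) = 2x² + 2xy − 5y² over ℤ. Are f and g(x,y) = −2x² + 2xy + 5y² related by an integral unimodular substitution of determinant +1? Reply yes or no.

D₁ = 44, D₂ = 44
river cycle of f (length 2): (2, 6, -1), (-1, 6, 2)
river cycle of g (length 2): (-2, 6, 1), (1, 6, -2)
cycles differ ⇒ inequivalent

no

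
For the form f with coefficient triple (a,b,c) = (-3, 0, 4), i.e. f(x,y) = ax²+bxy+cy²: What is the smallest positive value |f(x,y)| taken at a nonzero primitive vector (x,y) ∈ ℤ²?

descent: ρ → (4,0,-3)
descent: ρ → (-3,6,1)  [lands on river]
river: ρ → (1,6,-3)
closes: descent 2, river 2
min |a| on river = 1

1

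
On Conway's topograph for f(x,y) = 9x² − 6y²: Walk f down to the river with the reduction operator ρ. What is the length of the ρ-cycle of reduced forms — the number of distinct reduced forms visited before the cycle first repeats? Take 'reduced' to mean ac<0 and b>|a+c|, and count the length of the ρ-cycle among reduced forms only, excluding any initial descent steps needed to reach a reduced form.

D = 216, ⌊√D⌋ = 14
descent: ρ → (-6,12,3)  [lands on river]
river: ρ → (3,12,-6)
ρ-cycle length = 2 (tail of 1 descent step not counted)

2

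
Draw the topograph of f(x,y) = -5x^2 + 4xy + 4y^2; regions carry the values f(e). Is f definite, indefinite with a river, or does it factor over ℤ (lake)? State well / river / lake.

D = b²−4ac = 4² − 4·(-5)·4 = 96
D > 0 non-square ⇒ indefinite ⇒ periodic river

river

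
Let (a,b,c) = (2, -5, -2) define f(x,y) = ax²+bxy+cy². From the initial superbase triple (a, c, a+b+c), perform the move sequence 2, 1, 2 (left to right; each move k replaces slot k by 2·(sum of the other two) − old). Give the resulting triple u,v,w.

start (2,-2,-5) = (f(1,0),f(0,1),f(1,1))
replace slot 2: 2·(2+(-5)) − (-2) = -4 → (2,-4,-5)
replace slot 1: 2·((-4)+(-5)) − 2 = -20 → (-20,-4,-5)
replace slot 2: 2·((-20)+(-5)) − (-4) = -46 → (-20,-46,-5)

-20,-46,-5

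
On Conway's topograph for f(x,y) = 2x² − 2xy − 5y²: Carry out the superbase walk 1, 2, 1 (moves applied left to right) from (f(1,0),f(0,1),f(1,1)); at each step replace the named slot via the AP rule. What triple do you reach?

start (2,-5,-5) = (f(1,0),f(0,1),f(1,1))
replace slot 1: 2·((-5)+(-5)) − 2 = -22 → (-22,-5,-5)
replace slot 2: 2·((-22)+(-5)) − (-5) = -49 → (-22,-49,-5)
replace slot 1: 2·((-49)+(-5)) − (-22) = -86 → (-86,-49,-5)

-86,-49,-5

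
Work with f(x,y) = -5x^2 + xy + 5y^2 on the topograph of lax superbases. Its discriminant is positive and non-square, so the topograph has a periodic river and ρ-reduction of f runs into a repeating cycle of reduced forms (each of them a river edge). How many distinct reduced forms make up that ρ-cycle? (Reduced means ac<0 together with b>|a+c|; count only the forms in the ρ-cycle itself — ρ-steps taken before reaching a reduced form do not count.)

D = 101, ⌊√D⌋ = 10
river: ρ → (5,9,-1)
river: ρ → (-1,9,5)
river: ρ → (5,1,-5)
river: ρ → (-5,9,1)
river: ρ → (1,9,-5)
river: ρ → (-5,1,5)
ρ-cycle length = 6 (tail of 0 descent steps not counted)

6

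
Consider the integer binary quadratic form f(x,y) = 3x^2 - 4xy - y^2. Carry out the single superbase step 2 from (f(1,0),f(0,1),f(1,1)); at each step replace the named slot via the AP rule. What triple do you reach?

start (3,-1,-2) = (f(1,0),f(0,1),f(1,1))
replace slot 2: 2·(3+(-2)) − (-1) = 3 → (3,3,-2)

3,3,-2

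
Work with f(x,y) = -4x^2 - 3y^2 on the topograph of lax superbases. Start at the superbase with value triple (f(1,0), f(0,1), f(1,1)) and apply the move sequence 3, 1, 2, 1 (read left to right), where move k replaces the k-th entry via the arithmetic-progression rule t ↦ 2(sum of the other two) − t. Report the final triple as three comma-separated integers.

start (-4,-3,-7) = (f(1,0),f(0,1),f(1,1))
replace slot 3: 2·((-4)+(-3)) − (-7) = -7 → (-4,-3,-7)
replace slot 1: 2·((-3)+(-7)) − (-4) = -16 → (-16,-3,-7)
replace slot 2: 2·((-16)+(-7)) − (-3) = -43 → (-16,-43,-7)
replace slot 1: 2·((-43)+(-7)) − (-16) = -84 → (-84,-43,-7)

-84,-43,-7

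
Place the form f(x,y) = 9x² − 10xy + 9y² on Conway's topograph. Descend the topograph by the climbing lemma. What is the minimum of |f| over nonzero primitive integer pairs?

translate: b→8 (≡-10 mod 18), so (9,-10,9)→(9,8,8)
flip: (9,8,8)→(8,-8,9)
translate: b→8 (≡-8 mod 16), so (8,-8,9)→(8,8,9)
reduced (well bottom): (8,8,9) with a≤c, −a<b≤a
well minimum = a = 8

8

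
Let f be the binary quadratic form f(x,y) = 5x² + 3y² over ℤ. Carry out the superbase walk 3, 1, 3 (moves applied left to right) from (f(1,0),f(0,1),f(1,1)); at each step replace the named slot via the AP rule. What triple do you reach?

start (5,3,8) = (f(1,0),f(0,1),f(1,1))
replace slot 3: 2·(5+3) − 8 = 8 → (5,3,8)
replace slot 1: 2·(3+8) − 5 = 17 → (17,3,8)
replace slot 3: 2·(17+3) − 8 = 32 → (17,3,32)

17,3,32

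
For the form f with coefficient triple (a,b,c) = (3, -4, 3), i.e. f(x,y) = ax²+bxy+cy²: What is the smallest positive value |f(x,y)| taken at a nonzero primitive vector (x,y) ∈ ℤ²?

translate: b→2 (≡-4 mod 6), so (3,-4,3)→(3,2,2)
flip: (3,2,2)→(2,-2,3)
translate: b→2 (≡-2 mod 4), so (2,-2,3)→(2,2,3)
reduced (well bottom): (2,2,3) with a≤c, −a<b≤a
well minimum = a = 2

2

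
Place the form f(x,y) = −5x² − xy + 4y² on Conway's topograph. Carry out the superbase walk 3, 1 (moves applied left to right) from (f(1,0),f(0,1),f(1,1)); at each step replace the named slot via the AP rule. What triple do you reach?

start (-5,4,-2) = (f(1,0),f(0,1),f(1,1))
replace slot 3: 2·((-5)+4) − (-2) = 0 → (-5,4,0)
replace slot 1: 2·(4+0) − (-5) = 13 → (13,4,0)

13,4,0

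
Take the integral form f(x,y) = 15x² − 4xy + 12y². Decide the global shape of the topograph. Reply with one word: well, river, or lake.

D = b²−4ac = (-4)² − 4·15·12 = -704
D < 0 ⇒ definite ⇒ every region one sign ⇒ single well

well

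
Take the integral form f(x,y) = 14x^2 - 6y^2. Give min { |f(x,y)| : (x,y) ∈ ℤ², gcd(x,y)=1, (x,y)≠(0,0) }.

descent: ρ → (-6,12,8)  [lands on river]
river: ρ → (8,4,-10)
river: ρ → (-10,16,2)
river: ρ → (2,16,-10)
river: ρ → (-10,4,8)
river: ρ → (8,12,-6)
closes: descent 1, river 6
min |a| on river = 2

2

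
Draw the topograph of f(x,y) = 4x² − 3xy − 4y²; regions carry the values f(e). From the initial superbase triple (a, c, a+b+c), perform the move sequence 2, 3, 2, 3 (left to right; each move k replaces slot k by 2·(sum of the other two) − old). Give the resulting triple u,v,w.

start (4,-4,-3) = (f(1,0),f(0,1),f(1,1))
replace slot 2: 2·(4+(-3)) − (-4) = 6 → (4,6,-3)
replace slot 3: 2·(4+6) − (-3) = 23 → (4,6,23)
replace slot 2: 2·(4+23) − 6 = 48 → (4,48,23)
replace slot 3: 2·(4+48) − 23 = 81 → (4,48,81)

4,48,81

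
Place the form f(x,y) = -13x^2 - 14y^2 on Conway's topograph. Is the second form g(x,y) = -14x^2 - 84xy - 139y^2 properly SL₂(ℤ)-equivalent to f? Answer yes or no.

D₁ = -728, D₂ = -728
f is negative-definite; reduce −f:
−f: reduced (well bottom): (13,0,14) with a≤c, −a<b≤a
flip sign back: reduced form of f is (-13,0,-14)
g is negative-definite; reduce −g:
−g: translate: b→0 (≡84 mod 28), so (14,84,139)→(14,0,13)
−g: flip: (14,0,13)→(13,0,14)
−g: reduced (well bottom): (13,0,14) with a≤c, −a<b≤a
flip sign back: reduced form of g is (-13,0,-14)
reduced forms (-13, 0, -14) vs (-13, 0, -14) ⇒ equivalent

yes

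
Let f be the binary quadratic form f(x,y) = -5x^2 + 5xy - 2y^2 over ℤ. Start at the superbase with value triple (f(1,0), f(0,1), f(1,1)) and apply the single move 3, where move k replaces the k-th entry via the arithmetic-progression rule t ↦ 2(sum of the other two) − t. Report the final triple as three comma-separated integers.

start (-5,-2,-2) = (f(1,0),f(0,1),f(1,1))
replace slot 3: 2·((-5)+(-2)) − (-2) = -12 → (-5,-2,-12)

-5,-2,-12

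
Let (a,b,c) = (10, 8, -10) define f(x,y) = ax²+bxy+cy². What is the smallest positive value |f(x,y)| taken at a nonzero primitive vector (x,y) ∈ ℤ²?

river: ρ → (-10,12,8)
river: ρ → (8,20,-2)
river: ρ → (-2,20,8)
river: ρ → (8,12,-10)
river: ρ → (-10,8,10)
river: ρ → (10,12,-8)
river: ρ → (-8,20,2)
river: ρ → (2,20,-8)
river: ρ → (-8,12,10)
river: ρ → (10,8,-10)
closes: descent 0, river 10
min |a| on river = 2

2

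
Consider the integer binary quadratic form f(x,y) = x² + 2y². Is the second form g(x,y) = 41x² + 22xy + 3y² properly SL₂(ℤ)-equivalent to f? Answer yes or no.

D₁ = -8, D₂ = -8
f: reduced (well bottom): (1,0,2) with a≤c, −a<b≤a
g: flip: (41,22,3)→(3,-22,41)
g: translate: b→2 (≡-22 mod 6), so (3,-22,41)→(3,2,1)
g: flip: (3,2,1)→(1,-2,3)
g: translate: b→0 (≡-2 mod 2), so (1,-2,3)→(1,0,2)
g: reduced (well bottom): (1,0,2) with a≤c, −a<b≤a
reduced forms (1, 0, 2) vs (1, 0, 2) ⇒ equivalent

yes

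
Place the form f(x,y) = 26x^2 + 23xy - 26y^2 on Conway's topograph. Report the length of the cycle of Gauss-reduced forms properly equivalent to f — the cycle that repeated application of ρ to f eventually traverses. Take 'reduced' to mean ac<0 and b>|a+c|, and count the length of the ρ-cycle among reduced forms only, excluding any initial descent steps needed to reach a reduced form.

D = 3233, ⌊√D⌋ = 56
river: ρ → (-26,29,23)
river: ρ → (23,17,-32)
river: ρ → (-32,47,8)
river: ρ → (8,49,-26)
river: ρ → (-26,55,2)
river: ρ → (2,53,-53)
river: ρ → (-53,53,2)
river: ρ → (2,55,-26)
river: ρ → (-26,49,8)
river: ρ → (8,47,-32)
river: ρ → (-32,17,23)
river: ρ → (23,29,-26)
river: ρ → (-26,23,26)
river: ρ → (26,29,-23)
river: ρ → (-23,17,32)
river: ρ → (32,47,-8)
river: ρ → (-8,49,26)
river: ρ → (26,55,-2)
river: ρ → (-2,53,53)
river: ρ → (53,53,-2)
river: ρ → (-2,55,26)
river: ρ → (26,49,-8)
river: ρ → (-8,47,32)
river: ρ → (32,17,-23)
river: ρ → (-23,29,26)
river: ρ → (26,23,-26)
ρ-cycle length = 26 (tail of 0 descent steps not counted)

26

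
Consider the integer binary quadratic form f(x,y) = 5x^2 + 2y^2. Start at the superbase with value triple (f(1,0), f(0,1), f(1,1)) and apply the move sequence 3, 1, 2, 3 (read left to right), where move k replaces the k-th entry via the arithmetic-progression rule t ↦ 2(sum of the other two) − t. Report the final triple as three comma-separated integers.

start (5,2,7) = (f(1,0),f(0,1),f(1,1))
replace slot 3: 2·(5+2) − 7 = 7 → (5,2,7)
replace slot 1: 2·(2+7) − 5 = 13 → (13,2,7)
replace slot 2: 2·(13+7) − 2 = 38 → (13,38,7)
replace slot 3: 2·(13+38) − 7 = 95 → (13,38,95)

13,38,95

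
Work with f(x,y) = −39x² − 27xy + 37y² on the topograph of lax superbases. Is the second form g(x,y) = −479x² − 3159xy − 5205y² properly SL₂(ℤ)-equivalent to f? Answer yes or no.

D₁ = 6501, D₂ = 6501
river cycle of f (length 16): (37, 27, -39), (-39, 51, 25), (25, 49, -41), (-41, 33, 33), (33, 33, -41), (-41, 49, 25), (25, 51, -39), (-39, 27, 37), (37, 47, -29), (-29, 69, 15), … (6 more)
river cycle of g (length 16): (-39, 51, 25), (25, 49, -41), (-41, 33, 33), (33, 33, -41), (-41, 49, 25), (25, 51, -39), (-39, 27, 37), (37, 47, -29), (-29, 69, 15), (15, 51, -65), … (6 more)
cycles coincide ⇒ equivalent

yes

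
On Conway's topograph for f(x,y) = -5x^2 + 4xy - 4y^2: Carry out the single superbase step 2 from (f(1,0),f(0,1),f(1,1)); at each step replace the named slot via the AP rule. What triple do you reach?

start (-5,-4,-5) = (f(1,0),f(0,1),f(1,1))
replace slot 2: 2·((-5)+(-5)) − (-4) = -16 → (-5,-16,-5)

-5,-16,-5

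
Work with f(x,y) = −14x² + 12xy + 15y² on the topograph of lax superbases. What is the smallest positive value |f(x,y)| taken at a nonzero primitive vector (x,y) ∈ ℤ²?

river: ρ → (15,18,-11)
river: ρ → (-11,26,7)
river: ρ → (7,30,-3)
river: ρ → (-3,30,7)
river: ρ → (7,26,-11)
river: ρ → (-11,18,15)
river: ρ → (15,12,-14)
river: ρ → (-14,16,13)
river: ρ → (13,10,-17)
river: ρ → (-17,24,6)
river: ρ → (6,24,-17)
river: ρ → (-17,10,13)
river: ρ → (13,16,-14)
river: ρ → (-14,12,15)
closes: descent 0, river 14
min |a| on river = 3

3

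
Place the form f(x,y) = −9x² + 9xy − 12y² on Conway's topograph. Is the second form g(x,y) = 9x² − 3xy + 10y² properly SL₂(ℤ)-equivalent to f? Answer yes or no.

D₁ = -351, D₂ = -351
f is negative-definite; reduce −f:
−f: translate: b→9 (≡-9 mod 18), so (9,-9,12)→(9,9,12)
−f: reduced (well bottom): (9,9,12) with a≤c, −a<b≤a
flip sign back: reduced form of f is (-9,-9,-12)
g: reduced (well bottom): (9,-3,10) with a≤c, −a<b≤a
reduced forms (-9, -9, -12) vs (9, -3, 10) ⇒ inequivalent

no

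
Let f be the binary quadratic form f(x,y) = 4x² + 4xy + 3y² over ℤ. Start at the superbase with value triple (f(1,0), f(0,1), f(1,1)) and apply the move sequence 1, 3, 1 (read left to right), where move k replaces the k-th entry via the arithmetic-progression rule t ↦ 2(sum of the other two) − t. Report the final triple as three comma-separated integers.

start (4,3,11) = (f(1,0),f(0,1),f(1,1))
replace slot 1: 2·(3+11) − 4 = 24 → (24,3,11)
replace slot 3: 2·(24+3) − 11 = 43 → (24,3,43)
replace slot 1: 2·(3+43) − 24 = 68 → (68,3,43)

68,3,43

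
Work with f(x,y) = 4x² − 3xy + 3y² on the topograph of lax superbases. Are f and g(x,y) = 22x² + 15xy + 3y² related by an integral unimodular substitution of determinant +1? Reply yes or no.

D₁ = -39, D₂ = -39
f: flip: (4,-3,3)→(3,3,4)
f: reduced (well bottom): (3,3,4) with a≤c, −a<b≤a
g: flip: (22,15,3)→(3,-15,22)
g: translate: b→3 (≡-15 mod 6), so (3,-15,22)→(3,3,4)
g: reduced (well bottom): (3,3,4) with a≤c, −a<b≤a
reduced forms (3, 3, 4) vs (3, 3, 4) ⇒ equivalent

yes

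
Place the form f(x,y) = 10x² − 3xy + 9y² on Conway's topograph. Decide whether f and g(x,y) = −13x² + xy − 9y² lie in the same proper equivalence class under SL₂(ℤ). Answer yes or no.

D₁ = -351, D₂ = -467
discriminants differ ⇒ not SL₂(ℤ)-equivalent

no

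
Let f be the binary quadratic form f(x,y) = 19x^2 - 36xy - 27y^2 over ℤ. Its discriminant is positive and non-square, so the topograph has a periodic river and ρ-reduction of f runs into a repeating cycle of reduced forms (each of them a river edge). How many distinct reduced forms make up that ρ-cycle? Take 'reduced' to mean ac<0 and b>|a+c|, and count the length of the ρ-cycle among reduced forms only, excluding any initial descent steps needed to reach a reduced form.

D = 3348, ⌊√D⌋ = 57
descent: ρ → (-27,36,19)  [lands on river]
river: ρ → (19,40,-23)
river: ρ → (-23,52,7)
river: ρ → (7,46,-44)
river: ρ → (-44,42,9)
river: ρ → (9,48,-29)
river: ρ → (-29,10,28)
river: ρ → (28,46,-11)
river: ρ → (-11,42,36)
river: ρ → (36,30,-17)
river: ρ → (-17,38,28)
river: ρ → (28,18,-27)
ρ-cycle length = 12 (tail of 1 descent step not counted)

12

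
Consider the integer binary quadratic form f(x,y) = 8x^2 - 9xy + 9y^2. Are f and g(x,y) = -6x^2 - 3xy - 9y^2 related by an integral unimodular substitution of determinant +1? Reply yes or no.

D₁ = -207, D₂ = -207
f: translate: b→7 (≡-9 mod 16), so (8,-9,9)→(8,7,8)
f: reduced (well bottom): (8,7,8) with a≤c, −a<b≤a
g is negative-definite; reduce −g:
−g: reduced (well bottom): (6,3,9) with a≤c, −a<b≤a
flip sign back: reduced form of g is (-6,-3,-9)
reduced forms (8, 7, 8) vs (-6, -3, -9) ⇒ inequivalent

no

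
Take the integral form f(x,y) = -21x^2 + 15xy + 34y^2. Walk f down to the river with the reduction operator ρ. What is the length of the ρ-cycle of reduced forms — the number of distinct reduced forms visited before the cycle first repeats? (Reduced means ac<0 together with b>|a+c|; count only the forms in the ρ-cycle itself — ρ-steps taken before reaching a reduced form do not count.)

D = 3081, ⌊√D⌋ = 55
river: ρ → (34,53,-2)
river: ρ → (-2,55,7)
river: ρ → (7,43,-44)
river: ρ → (-44,45,6)
river: ρ → (6,51,-20)
river: ρ → (-20,29,28)
river: ρ → (28,27,-21)
river: ρ → (-21,15,34)
ρ-cycle length = 8 (tail of 0 descent steps not counted)

8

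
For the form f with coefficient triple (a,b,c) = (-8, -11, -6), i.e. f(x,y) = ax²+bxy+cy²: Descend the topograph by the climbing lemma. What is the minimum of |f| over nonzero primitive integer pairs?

translate: b→-5 (≡11 mod 16), so (8,11,6)→(8,-5,3)
flip: (8,-5,3)→(3,5,8)
translate: b→-1 (≡5 mod 6), so (3,5,8)→(3,-1,6)
reduced (well bottom): (3,-1,6) with a≤c, −a<b≤a
well minimum |f| = |-3| = 3 (negative-definite)

3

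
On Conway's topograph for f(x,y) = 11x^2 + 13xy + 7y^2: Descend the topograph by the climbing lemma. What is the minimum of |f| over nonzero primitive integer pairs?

translate: b→-9 (≡13 mod 22), so (11,13,7)→(11,-9,5)
flip: (11,-9,5)→(5,9,11)
translate: b→-1 (≡9 mod 10), so (5,9,11)→(5,-1,7)
reduced (well bottom): (5,-1,7) with a≤c, −a<b≤a
well minimum = a = 5

5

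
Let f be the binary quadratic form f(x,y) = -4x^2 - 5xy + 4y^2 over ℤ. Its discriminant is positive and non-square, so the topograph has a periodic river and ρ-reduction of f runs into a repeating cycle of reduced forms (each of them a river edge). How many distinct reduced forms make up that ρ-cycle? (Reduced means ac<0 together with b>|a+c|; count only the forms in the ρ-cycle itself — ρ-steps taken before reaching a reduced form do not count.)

D = 89, ⌊√D⌋ = 9
descent: ρ → (4,5,-4)  [lands on river]
river: ρ → (-4,3,5)
river: ρ → (5,7,-2)
river: ρ → (-2,9,1)
river: ρ → (1,9,-2)
river: ρ → (-2,7,5)
river: ρ → (5,3,-4)
river: ρ → (-4,5,4)
river: ρ → (4,3,-5)
river: ρ → (-5,7,2)
river: ρ → (2,9,-1)
river: ρ → (-1,9,2)
river: ρ → (2,7,-5)
river: ρ → (-5,3,4)
ρ-cycle length = 14 (tail of 1 descent step not counted)

14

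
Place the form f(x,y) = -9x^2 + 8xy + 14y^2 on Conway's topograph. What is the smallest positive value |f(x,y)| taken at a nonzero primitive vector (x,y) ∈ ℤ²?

river: ρ → (14,20,-3)
river: ρ → (-3,22,7)
river: ρ → (7,20,-6)
river: ρ → (-6,16,13)
river: ρ → (13,10,-9)
river: ρ → (-9,8,14)
closes: descent 0, river 6
min |a| on river = 3

3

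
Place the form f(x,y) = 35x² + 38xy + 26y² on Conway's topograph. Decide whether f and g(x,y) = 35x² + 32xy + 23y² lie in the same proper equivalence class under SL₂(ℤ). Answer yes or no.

D₁ = -2196, D₂ = -2196
f: translate: b→-32 (≡38 mod 70), so (35,38,26)→(35,-32,23)
f: flip: (35,-32,23)→(23,32,35)
f: translate: b→-14 (≡32 mod 46), so (23,32,35)→(23,-14,26)
f: reduced (well bottom): (23,-14,26) with a≤c, −a<b≤a
g: flip: (35,32,23)→(23,-32,35)
g: translate: b→14 (≡-32 mod 46), so (23,-32,35)→(23,14,26)
g: reduced (well bottom): (23,14,26) with a≤c, −a<b≤a
reduced forms (23, -14, 26) vs (23, 14, 26) ⇒ inequivalent

no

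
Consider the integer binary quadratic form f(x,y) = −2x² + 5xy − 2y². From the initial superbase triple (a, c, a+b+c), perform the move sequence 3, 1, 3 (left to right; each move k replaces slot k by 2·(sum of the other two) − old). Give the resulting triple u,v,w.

start (-2,-2,1) = (f(1,0),f(0,1),f(1,1))
replace slot 3: 2·((-2)+(-2)) − 1 = -9 → (-2,-2,-9)
replace slot 1: 2·((-2)+(-9)) − (-2) = -20 → (-20,-2,-9)
replace slot 3: 2·((-20)+(-2)) − (-9) = -35 → (-20,-2,-35)

-20,-2,-35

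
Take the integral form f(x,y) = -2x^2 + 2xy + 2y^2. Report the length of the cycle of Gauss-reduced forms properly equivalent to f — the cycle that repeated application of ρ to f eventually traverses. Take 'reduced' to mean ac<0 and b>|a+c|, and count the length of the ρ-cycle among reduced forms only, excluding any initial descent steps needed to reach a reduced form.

D = 20, ⌊√D⌋ = 4
river: ρ → (2,2,-2)
river: ρ → (-2,2,2)
ρ-cycle length = 2 (tail of 0 descent steps not counted)

2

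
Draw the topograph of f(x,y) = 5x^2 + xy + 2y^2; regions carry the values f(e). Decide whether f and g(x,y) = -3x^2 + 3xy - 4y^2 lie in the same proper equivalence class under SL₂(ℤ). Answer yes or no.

D₁ = -39, D₂ = -39
f: flip: (5,1,2)→(2,-1,5)
f: reduced (well bottom): (2,-1,5) with a≤c, −a<b≤a
g is negative-definite; reduce −g:
−g: translate: b→3 (≡-3 mod 6), so (3,-3,4)→(3,3,4)
−g: reduced (well bottom): (3,3,4) with a≤c, −a<b≤a
flip sign back: reduced form of g is (-3,-3,-4)
reduced forms (2, -1, 5) vs (-3, -3, -4) ⇒ inequivalent

no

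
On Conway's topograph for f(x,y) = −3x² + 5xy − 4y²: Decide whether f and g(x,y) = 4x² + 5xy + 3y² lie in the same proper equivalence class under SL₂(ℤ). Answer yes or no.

D₁ = -23, D₂ = -23
f is negative-definite; reduce −f:
−f: translate: b→1 (≡-5 mod 6), so (3,-5,4)→(3,1,2)
−f: flip: (3,1,2)→(2,-1,3)
−f: reduced (well bottom): (2,-1,3) with a≤c, −a<b≤a
flip sign back: reduced form of f is (-2,1,-3)
g: translate: b→-3 (≡5 mod 8), so (4,5,3)→(4,-3,2)
g: flip: (4,-3,2)→(2,3,4)
g: translate: b→-1 (≡3 mod 4), so (2,3,4)→(2,-1,3)
g: reduced (well bottom): (2,-1,3) with a≤c, −a<b≤a
reduced forms (-2, 1, -3) vs (2, -1, 3) ⇒ inequivalent

no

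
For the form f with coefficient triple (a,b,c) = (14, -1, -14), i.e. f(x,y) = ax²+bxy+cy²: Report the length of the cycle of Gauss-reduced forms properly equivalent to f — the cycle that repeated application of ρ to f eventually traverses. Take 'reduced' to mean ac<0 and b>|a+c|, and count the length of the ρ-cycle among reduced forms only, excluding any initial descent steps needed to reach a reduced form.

D = 785, ⌊√D⌋ = 28
descent: ρ → (-14,1,14)  [lands on river]
river: ρ → (14,27,-1)
river: ρ → (-1,27,14)
river: ρ → (14,1,-14)
river: ρ → (-14,27,1)
river: ρ → (1,27,-14)
ρ-cycle length = 6 (tail of 1 descent step not counted)

6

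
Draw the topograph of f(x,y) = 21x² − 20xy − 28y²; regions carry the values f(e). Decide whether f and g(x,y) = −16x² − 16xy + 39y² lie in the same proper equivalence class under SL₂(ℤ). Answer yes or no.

D₁ = 2752, D₂ = 2752
river cycle of f (length 16): (-28, 20, 21), (21, 22, -27), (-27, 32, 16), (16, 32, -27), (-27, 22, 21), (21, 20, -28), (-28, 36, 13), (13, 42, -19), (-19, 34, 21), (21, 50, -3), … (6 more)
river cycle of g (length 12): (-16, 48, 7), (7, 50, -9), (-9, 40, 32), (32, 24, -17), (-17, 44, 12), (12, 52, -1), (-1, 52, 12), (12, 44, -17), (-17, 24, 32), (32, 40, -9), … (2 more)
cycles differ ⇒ inequivalent

no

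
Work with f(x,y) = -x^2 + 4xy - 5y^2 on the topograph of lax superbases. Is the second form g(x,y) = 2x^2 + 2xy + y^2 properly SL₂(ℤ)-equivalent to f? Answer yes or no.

D₁ = -4, D₂ = -4
f is negative-definite; reduce −f:
−f: translate: b→0 (≡-4 mod 2), so (1,-4,5)→(1,0,1)
−f: reduced (well bottom): (1,0,1) with a≤c, −a<b≤a
flip sign back: reduced form of f is (-1,0,-1)
g: flip: (2,2,1)→(1,-2,2)
g: translate: b→0 (≡-2 mod 2), so (1,-2,2)→(1,0,1)
g: reduced (well bottom): (1,0,1) with a≤c, −a<b≤a
reduced forms (-1, 0, -1) vs (1, 0, 1) ⇒ inequivalent

no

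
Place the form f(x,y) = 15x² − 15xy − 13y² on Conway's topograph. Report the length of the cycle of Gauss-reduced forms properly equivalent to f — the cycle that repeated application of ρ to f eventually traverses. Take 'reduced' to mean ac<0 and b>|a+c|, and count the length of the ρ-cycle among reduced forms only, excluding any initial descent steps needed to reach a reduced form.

D = 1005, ⌊√D⌋ = 31
descent: ρ → (-13,15,15)  [lands on river]
river: ρ → (15,15,-13)
river: ρ → (-13,11,17)
river: ρ → (17,23,-7)
river: ρ → (-7,19,23)
river: ρ → (23,27,-3)
river: ρ → (-3,27,23)
river: ρ → (23,19,-7)
river: ρ → (-7,23,17)
river: ρ → (17,11,-13)
ρ-cycle length = 10 (tail of 1 descent step not counted)

10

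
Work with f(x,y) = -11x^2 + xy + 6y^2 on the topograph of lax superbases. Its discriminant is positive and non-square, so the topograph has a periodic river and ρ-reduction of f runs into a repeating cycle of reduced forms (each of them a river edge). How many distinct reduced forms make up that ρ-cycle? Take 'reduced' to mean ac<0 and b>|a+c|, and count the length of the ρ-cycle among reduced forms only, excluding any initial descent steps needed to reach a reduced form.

D = 265, ⌊√D⌋ = 16
descent: ρ → (6,11,-6)  [lands on river]
river: ρ → (-6,13,4)
river: ρ → (4,11,-9)
river: ρ → (-9,7,6)
river: ρ → (6,5,-10)
river: ρ → (-10,15,1)
river: ρ → (1,15,-10)
river: ρ → (-10,5,6)
river: ρ → (6,7,-9)
river: ρ → (-9,11,4)
river: ρ → (4,13,-6)
river: ρ → (-6,11,6)
river: ρ → (6,13,-4)
river: ρ → (-4,11,9)
river: ρ → (9,7,-6)
river: ρ → (-6,5,10)
river: ρ → (10,15,-1)
river: ρ → (-1,15,10)
river: ρ → (10,5,-6)
river: ρ → (-6,7,9)
river: ρ → (9,11,-4)
river: ρ → (-4,13,6)
ρ-cycle length = 22 (tail of 1 descent step not counted)

22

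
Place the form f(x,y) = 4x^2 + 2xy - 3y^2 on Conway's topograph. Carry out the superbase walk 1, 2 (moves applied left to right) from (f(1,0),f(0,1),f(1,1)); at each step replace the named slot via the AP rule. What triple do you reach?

start (4,-3,3) = (f(1,0),f(0,1),f(1,1))
replace slot 1: 2·((-3)+3) − 4 = -4 → (-4,-3,3)
replace slot 2: 2·((-4)+3) − (-3) = 1 → (-4,1,3)

-4,1,3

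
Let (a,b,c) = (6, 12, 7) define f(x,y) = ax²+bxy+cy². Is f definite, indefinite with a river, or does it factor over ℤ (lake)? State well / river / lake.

D = b²−4ac = 12² − 4·6·7 = -24
D < 0 ⇒ definite ⇒ every region one sign ⇒ single well

well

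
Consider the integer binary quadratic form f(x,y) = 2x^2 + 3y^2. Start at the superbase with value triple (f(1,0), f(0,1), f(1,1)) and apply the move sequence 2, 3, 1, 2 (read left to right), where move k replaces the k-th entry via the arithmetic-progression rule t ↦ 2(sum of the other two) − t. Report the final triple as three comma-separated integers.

start (2,3,5) = (f(1,0),f(0,1),f(1,1))
replace slot 2: 2·(2+5) − 3 = 11 → (2,11,5)
replace slot 3: 2·(2+11) − 5 = 21 → (2,11,21)
replace slot 1: 2·(11+21) − 2 = 62 → (62,11,21)
replace slot 2: 2·(62+21) − 11 = 155 → (62,155,21)

62,155,21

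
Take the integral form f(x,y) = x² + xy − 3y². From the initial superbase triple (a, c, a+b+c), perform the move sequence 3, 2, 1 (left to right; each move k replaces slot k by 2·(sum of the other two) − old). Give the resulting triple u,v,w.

start (1,-3,-1) = (f(1,0),f(0,1),f(1,1))
replace slot 3: 2·(1+(-3)) − (-1) = -3 → (1,-3,-3)
replace slot 2: 2·(1+(-3)) − (-3) = -1 → (1,-1,-3)
replace slot 1: 2·((-1)+(-3)) − 1 = -9 → (-9,-1,-3)

-9,-1,-3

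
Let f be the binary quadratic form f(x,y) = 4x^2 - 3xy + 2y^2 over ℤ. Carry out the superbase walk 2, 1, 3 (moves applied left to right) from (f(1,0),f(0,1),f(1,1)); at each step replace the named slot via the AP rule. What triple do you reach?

start (4,2,3) = (f(1,0),f(0,1),f(1,1))
replace slot 2: 2·(4+3) − 2 = 12 → (4,12,3)
replace slot 1: 2·(12+3) − 4 = 26 → (26,12,3)
replace slot 3: 2·(26+12) − 3 = 73 → (26,12,73)

26,12,73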